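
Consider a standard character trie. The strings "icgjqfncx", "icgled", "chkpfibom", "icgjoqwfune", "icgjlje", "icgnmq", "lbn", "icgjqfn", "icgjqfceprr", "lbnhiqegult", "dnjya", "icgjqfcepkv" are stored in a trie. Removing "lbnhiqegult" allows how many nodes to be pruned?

Walk "lbnhiqegult" from the leaf back toward the root, removing each node that no remaining word uses.
The suffix "hiqegult" (8 nodes) is used only by "lbnhiqegult"; "lbn" is itself a stored word, so pruning stops there.
Nodes removed: 8

8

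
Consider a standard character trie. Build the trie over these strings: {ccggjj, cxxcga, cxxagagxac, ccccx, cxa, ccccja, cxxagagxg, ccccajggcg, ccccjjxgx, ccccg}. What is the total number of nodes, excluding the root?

Count nodes per top-level branch (shared prefixes stored once):
  'c'-branch (ccccajggcg, ccccg, ccccja, ccccjjxgx, ccccx, ccggjj, cxa, cxxagagxac, cxxagagxg, cxxcga): 36 nodes
Sum: 36

36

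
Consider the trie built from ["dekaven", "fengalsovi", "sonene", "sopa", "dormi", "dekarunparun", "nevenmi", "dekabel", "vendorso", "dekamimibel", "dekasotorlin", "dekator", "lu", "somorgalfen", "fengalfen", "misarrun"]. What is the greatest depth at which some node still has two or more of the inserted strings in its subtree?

6

Look for the deepest trie node that still has at least two words in its subtree.
e.g. "fengalfen" and "fengalsovi" share the prefix "fengal" of length 6; no pair shares a longer one.
Longest shared-prefix length: 6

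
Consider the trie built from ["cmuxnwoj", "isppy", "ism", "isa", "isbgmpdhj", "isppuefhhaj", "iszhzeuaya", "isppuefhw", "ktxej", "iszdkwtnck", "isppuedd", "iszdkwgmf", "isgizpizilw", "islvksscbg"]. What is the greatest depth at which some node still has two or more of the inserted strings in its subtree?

8

Equivalently: take the maximum, over all pairs, of their longest common prefix length.
e.g. "isppuefhhaj" and "isppuefhw" share the prefix "isppuefh" of length 8; no pair shares a longer one.
Longest shared-prefix length: 8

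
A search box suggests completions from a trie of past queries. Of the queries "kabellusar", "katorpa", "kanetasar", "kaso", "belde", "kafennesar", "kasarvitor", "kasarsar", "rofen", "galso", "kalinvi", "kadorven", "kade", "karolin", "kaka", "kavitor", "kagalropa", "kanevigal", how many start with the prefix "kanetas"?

1

Filter for entries beginning with "kanetas":
Words under "kanetas": kanetasar
Count: 1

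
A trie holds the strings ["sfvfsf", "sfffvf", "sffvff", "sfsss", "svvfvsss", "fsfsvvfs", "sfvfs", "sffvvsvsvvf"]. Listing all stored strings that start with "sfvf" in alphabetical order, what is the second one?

sfvfsf

DFS of the "sfvf" subtree visits, in order: "sfvfs", "sfvfsf"
Position 2: sfvfsf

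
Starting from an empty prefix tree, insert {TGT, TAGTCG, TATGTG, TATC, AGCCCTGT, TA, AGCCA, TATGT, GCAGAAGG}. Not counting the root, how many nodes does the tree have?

30

For each word, the new-node count is its length minus the longest prefix already in the trie:
  "TGT" → 3 new (T, G, T)
  "TAGTCG" → prefix "T" already present; 5 new (A, G, T, C, G)
  "TATGTG" → prefix "TA" already present; 4 new (T, G, T, G)
  "TATC" → prefix "TAT" already present; 1 new (C)
  "AGCCCTGT" → 8 new (A, G, C, C, C, T, G, T)
  "TA" → prefix "TA" already present; 0 new (none)
  "AGCCA" → prefix "AGCC" already present; 1 new (A)
  "TATGT" → prefix "TATGT" already present; 0 new (none)
  "GCAGAAGG" → 8 new (G, C, A, G, A, A, G, G)
Total nodes = 3 + 5 + 4 + 1 + 8 + 0 + 1 + 0 + 8 = 30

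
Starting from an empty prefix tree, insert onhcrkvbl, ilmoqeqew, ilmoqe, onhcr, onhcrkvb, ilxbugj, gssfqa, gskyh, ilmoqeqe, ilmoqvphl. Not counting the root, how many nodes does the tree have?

36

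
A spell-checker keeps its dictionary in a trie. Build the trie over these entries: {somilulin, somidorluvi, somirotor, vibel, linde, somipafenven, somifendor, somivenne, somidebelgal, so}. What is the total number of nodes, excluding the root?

Insert word by word; a character creates a node only if that edge doesn't already exist:
  "somilulin" → 9 new (s, o, m, i, l, u, l, i, n)
  "somidorluvi" → prefix "somi" already present; 7 new (d, o, r, l, u, v, i)
  "somirotor" → prefix "somi" already present; 5 new (r, o, t, o, r)
  "vibel" → 5 new (v, i, b, e, l)
  "linde" → 5 new (l, i, n, d, e)
  "somipafenven" → prefix "somi" already present; 8 new (p, a, f, e, n, v, e, n)
  "somifendor" → prefix "somi" already present; 6 new (f, e, n, d, o, r)
  "somivenne" → prefix "somi" already present; 5 new (v, e, n, n, e)
  "somidebelgal" → prefix "somid" already present; 7 new (e, b, e, l, g, a, l)
  "so" → prefix "so" already present; 0 new (none)
Total nodes = 9 + 7 + 5 + 5 + 5 + 8 + 6 + 5 + 7 + 0 = 57

57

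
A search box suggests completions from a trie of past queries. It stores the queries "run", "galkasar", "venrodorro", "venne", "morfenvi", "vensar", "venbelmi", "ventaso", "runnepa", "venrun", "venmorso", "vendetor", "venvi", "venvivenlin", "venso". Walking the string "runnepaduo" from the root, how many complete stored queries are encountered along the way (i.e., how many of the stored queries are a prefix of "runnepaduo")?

Walk "runnepaduo" from the root; an end-of-word marker is hit whenever a stored word is a prefix of "runnepaduo".
Prefixes of the query that are stored words: "run", "runnepa"
Count: 2

2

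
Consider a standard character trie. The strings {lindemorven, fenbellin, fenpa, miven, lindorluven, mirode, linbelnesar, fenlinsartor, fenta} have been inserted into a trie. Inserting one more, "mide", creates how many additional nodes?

2

The longest prefix of "mide" already in the trie is "mi" (length 2).
New nodes needed: |"mide"| − 2 = 4 − 2 = 2.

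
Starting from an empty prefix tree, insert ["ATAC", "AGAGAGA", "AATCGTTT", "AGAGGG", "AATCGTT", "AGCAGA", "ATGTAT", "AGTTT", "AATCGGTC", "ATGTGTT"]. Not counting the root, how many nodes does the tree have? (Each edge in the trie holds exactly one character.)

36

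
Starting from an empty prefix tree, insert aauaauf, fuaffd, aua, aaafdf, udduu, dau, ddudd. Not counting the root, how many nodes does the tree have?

Count nodes per top-level branch (shared prefixes stored once):
  'a'-branch (aaafdf, aauaauf, aua): 13 nodes
  'd'-branch (dau, ddudd): 7 nodes
  'f'-branch (fuaffd): 6 nodes
  'u'-branch (udduu): 5 nodes
Sum: 31

31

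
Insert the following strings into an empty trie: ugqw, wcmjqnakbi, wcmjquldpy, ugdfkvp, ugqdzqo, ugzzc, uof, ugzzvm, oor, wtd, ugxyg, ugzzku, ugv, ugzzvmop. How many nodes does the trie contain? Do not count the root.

Count nodes per top-level branch (shared prefixes stored once):
  'o'-branch (oor): 3 nodes
  'u'-branch (ugdfkvp, ugqdzqo, ugqw, ugv, ugxyg, ugzzc, ugzzku, ugzzvm, ugzzvmop, uof): 28 nodes
  'w'-branch (wcmjqnakbi, wcmjquldpy, wtd): 17 nodes
Sum: 48

48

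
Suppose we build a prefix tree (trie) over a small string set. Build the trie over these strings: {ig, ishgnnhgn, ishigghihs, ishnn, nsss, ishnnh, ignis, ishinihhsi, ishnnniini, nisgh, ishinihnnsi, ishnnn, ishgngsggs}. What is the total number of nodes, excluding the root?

51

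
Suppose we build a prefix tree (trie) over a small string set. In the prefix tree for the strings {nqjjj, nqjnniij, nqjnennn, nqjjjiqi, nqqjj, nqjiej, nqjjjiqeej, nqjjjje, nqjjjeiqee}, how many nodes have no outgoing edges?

A leaf is a node with no children — equivalently, the end of a word that is not a proper prefix of any other stored word.
Those words: "nqjiej", "nqjjjeiqee", "nqjjjiqeej", "nqjjjiqi", "nqjjjje", "nqjnennn", "nqjnniij", "nqqjj"
Leaf count: 8

8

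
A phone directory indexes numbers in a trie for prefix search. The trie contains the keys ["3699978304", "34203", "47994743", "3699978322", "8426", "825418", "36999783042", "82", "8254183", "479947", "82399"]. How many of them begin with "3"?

4

Traverse to the node for "3", then collect every word in that subtree.
Matches: "34203", "3699978304", "36999783042", "3699978322"
Count: 4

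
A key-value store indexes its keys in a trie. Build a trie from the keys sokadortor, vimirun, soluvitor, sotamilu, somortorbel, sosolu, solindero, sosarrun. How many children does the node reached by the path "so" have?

5

The children of the "so" node are the distinct next characters among strings starting with "so".
Characters that immediately follow "so" among the stored strings: {k, l, m, s, t}.
That node has 5 child edges.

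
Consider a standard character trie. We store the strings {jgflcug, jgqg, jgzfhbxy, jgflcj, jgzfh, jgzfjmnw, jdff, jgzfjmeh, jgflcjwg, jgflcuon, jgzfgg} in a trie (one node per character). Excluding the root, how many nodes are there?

Trie structure (* marks end of a word):
(root)
└─ j
   ├─ d
   │  └─ f
   │     └─ f *
   └─ g
      ├─ f
      │  └─ l
      │     └─ c
      │        ├─ j *
      │        │  └─ w
      │        │     └─ g *
      │        └─ u
      │           ├─ g *
      │           └─ o
      │              └─ n *
      ├─ q
      │  └─ g *
      └─ z
         └─ f
            ├─ g
            │  └─ g *
            ├─ h *
            │  └─ b
            │     └─ x
            │        └─ y *
            └─ j
               └─ m
                  ├─ e
                  │  └─ h *
                  └─ n
                     └─ w *
Counting every labelled node above: 31.

31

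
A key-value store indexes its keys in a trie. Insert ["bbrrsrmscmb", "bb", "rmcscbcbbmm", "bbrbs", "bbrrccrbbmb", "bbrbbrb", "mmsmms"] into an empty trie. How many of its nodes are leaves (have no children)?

6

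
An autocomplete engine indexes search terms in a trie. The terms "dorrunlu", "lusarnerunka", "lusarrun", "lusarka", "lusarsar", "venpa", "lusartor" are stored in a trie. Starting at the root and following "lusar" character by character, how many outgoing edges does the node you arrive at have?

5

Follow the path "lusar" to its node, then look at its outgoing edges.
Characters that immediately follow "lusar" among the stored strings: {k, n, r, s, t}.
That node has 5 child edges.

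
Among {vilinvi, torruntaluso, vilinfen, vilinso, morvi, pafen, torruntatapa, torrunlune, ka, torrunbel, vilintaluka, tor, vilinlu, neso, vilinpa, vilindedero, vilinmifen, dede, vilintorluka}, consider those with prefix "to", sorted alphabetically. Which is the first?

tor

Words with prefix "to", in lexicographic order: "tor", "torrunbel", "torrunlune", "torruntaluso", "torruntatapa"
The 1st is tor.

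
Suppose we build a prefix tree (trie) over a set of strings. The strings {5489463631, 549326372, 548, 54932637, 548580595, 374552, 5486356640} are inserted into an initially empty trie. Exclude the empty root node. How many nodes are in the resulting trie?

Trie structure (* marks end of a word):
(root)
├─ 3
│  └─ 7
│     └─ 4
│        └─ 5
│           └─ 5
│              └─ 2 *
└─ 5
   └─ 4
      ├─ 8 *
      │  ├─ 5
      │  │  └─ 8
      │  │     └─ 0
      │  │        └─ 5
      │  │           └─ 9
      │  │              └─ 5 *
      │  ├─ 6
      │  │  └─ 3
      │  │     └─ 5
      │  │        └─ 6
      │  │           └─ 6
      │  │              └─ 4
      │  │                 └─ 0 *
      │  └─ 9
      │     └─ 4
      │        └─ 6
      │           └─ 3
      │              └─ 6
      │                 └─ 3
      │                    └─ 1 *
      └─ 9
         └─ 3
            └─ 2
               └─ 6
                  └─ 3
                     └─ 7 *
                        └─ 2 *
Counting every labelled node above: 36.

36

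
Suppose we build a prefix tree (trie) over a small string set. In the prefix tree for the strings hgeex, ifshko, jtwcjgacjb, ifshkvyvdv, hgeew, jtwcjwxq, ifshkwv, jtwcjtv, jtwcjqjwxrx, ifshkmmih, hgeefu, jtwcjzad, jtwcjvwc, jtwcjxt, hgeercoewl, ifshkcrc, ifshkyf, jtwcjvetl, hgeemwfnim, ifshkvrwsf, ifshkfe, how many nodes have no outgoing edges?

A leaf is a node with no children — equivalently, the end of a word that is not a proper prefix of any other stored word.
Those words: "hgeefu", "hgeemwfnim", "hgeercoewl", "hgeew", "hgeex", "ifshkcrc", "ifshkfe", "ifshkmmih", "ifshko", "ifshkvrwsf", "ifshkvyvdv", "ifshkwv", "ifshkyf", "jtwcjgacjb", "jtwcjqjwxrx", "jtwcjtv", "jtwcjvetl", "jtwcjvwc", "jtwcjwxq", "jtwcjxt", "jtwcjzad"
Leaf count: 21

21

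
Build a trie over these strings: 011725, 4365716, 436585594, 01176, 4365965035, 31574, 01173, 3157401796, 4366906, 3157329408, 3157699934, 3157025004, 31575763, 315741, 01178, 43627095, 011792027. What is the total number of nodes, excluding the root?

Trace insertions, counting only characters that open a new branch:
  "011725" → 6 new (0, 1, 1, 7, 2, 5)
  "4365716" → 7 new (4, 3, 6, 5, 7, 1, 6)
  "436585594" → prefix "4365" already present; 5 new (8, 5, 5, 9, 4)
  "01176" → prefix "0117" already present; 1 new (6)
  "4365965035" → prefix "4365" already present; 6 new (9, 6, 5, 0, 3, 5)
  "31574" → 5 new (3, 1, 5, 7, 4)
  "01173" → prefix "0117" already present; 1 new (3)
  "3157401796" → prefix "31574" already present; 5 new (0, 1, 7, 9, 6)
  "4366906" → prefix "436" already present; 4 new (6, 9, 0, 6)
  "3157329408" → prefix "3157" already present; 6 new (3, 2, 9, 4, 0, 8)
  "3157699934" → prefix "3157" already present; 6 new (6, 9, 9, 9, 3, 4)
  "3157025004" → prefix "3157" already present; 6 new (0, 2, 5, 0, 0, 4)
  "31575763" → prefix "3157" already present; 4 new (5, 7, 6, 3)
  "315741" → prefix "31574" already present; 1 new (1)
  "01178" → prefix "0117" already present; 1 new (8)
  "43627095" → prefix "436" already present; 5 new (2, 7, 0, 9, 5)
  "011792027" → prefix "0117" already present; 5 new (9, 2, 0, 2, 7)
Total nodes = 6 + 7 + 5 + 1 + 6 + 5 + 1 + 5 + 4 + 6 + 6 + 6 + 4 + 1 + 1 + 5 + 5 = 74

74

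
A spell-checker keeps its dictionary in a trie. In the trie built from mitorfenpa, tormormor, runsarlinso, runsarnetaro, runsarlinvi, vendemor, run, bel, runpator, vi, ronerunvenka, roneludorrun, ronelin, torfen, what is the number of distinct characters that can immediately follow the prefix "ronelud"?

The children of the "ronelud" node are the distinct next characters among strings starting with "ronelud".
Distinct next characters after "ronelud": o.
That node has 1 child edge.

1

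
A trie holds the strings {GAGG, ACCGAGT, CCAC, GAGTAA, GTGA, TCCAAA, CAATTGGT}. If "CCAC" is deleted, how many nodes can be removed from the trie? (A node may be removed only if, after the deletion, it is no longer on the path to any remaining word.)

After clearing the end-marker at "CCAC", prune upward until reaching a node still needed by another word.
The suffix "CAC" (3 nodes) is used only by "CCAC"; the node for "C" still has the child "A", so pruning stops there.
Nodes removed: 3

3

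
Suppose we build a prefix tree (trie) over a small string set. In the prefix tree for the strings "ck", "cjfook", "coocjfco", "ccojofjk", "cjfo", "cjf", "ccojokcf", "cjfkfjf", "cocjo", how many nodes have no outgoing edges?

7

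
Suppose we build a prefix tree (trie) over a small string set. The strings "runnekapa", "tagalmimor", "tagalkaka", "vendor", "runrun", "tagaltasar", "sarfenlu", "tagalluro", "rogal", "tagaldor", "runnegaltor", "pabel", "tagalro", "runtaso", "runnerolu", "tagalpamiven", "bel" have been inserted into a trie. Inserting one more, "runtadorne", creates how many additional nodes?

The longest prefix of "runtadorne" already in the trie is "runta" (length 5).
So 10 − 5 = 5 new nodes.

5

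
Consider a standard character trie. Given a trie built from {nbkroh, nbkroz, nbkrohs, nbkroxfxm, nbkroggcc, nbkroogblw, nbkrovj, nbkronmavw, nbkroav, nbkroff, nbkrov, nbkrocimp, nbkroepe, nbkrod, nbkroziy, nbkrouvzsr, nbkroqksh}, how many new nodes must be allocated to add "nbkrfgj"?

3

The longest prefix of "nbkrfgj" already in the trie is "nbkr" (length 4).
So 7 − 4 = 3 new nodes.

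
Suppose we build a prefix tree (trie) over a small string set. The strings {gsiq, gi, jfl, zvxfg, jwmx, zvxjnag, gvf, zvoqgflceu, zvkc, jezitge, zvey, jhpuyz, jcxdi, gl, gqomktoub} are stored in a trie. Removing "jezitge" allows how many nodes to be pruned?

After clearing the end-marker at "jezitge", prune upward until reaching a node still needed by another word.
The suffix "ezitge" (6 nodes) is used only by "jezitge"; the node for "j" still has the child "f", so pruning stops there.
Nodes removed: 6

6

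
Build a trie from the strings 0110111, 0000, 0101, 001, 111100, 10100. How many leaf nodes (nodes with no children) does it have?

Leaves are exactly the stored words that no other stored word extends.
Those words: "0000", "001", "0101", "0110111", "10100", "111100"
Leaf count: 6

6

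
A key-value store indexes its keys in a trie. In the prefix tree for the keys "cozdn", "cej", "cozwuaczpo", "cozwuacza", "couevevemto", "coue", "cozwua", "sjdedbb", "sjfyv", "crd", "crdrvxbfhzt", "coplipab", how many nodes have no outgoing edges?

A leaf is a node with no children — equivalently, the end of a word that is not a proper prefix of any other stored word.
Those words: "cej", "coplipab", "couevevemto", "cozdn", "cozwuacza", "cozwuaczpo", "crdrvxbfhzt", "sjdedbb", "sjfyv"
Leaf count: 9

9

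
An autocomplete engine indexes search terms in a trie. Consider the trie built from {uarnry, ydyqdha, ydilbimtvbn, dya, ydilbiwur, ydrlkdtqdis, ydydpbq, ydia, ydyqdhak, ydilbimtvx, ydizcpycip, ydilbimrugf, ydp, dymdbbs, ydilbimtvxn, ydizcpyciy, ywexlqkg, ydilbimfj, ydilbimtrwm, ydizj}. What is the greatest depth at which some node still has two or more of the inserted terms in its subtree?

10

The deepest shared node is where two words last agree before diverging.
e.g. "ydilbimtvx" and "ydilbimtvxn" share the prefix "ydilbimtvx" of length 10; no pair shares a longer one.
Longest shared-prefix length: 10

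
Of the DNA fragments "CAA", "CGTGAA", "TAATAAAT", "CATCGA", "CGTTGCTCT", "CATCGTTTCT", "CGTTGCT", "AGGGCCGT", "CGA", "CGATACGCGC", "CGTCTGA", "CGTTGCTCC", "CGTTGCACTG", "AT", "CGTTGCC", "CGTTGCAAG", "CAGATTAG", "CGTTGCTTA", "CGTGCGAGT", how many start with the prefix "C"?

Walk to "C"; the words in its subtree are exactly those with that prefix.
Words under "C": CAA, CAGATTAG, CATCGA, CATCGTTTCT, CGA, CGATACGCGC, CGTCTGA, CGTGAA, CGTGCGAGT, CGTTGCAAG, CGTTGCACTG, CGTTGCC, CGTTGCT, CGTTGCTCC, CGTTGCTCT, CGTTGCTTA
Count: 16

16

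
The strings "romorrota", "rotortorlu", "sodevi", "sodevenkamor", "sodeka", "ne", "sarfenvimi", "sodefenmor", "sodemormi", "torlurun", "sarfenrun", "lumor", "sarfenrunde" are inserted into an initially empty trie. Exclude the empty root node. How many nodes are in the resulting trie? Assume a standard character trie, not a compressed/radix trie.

For each word, the new-node count is its length minus the longest prefix already in the trie:
  "romorrota" → 9 new (r, o, m, o, r, r, o, t, a)
  "rotortorlu" → prefix "ro" already present; 8 new (t, o, r, t, o, r, l, u)
  "sodevi" → 6 new (s, o, d, e, v, i)
  "sodevenkamor" → prefix "sodev" already present; 7 new (e, n, k, a, m, o, r)
  "sodeka" → prefix "sode" already present; 2 new (k, a)
  "ne" → 2 new (n, e)
  "sarfenvimi" → prefix "s" already present; 9 new (a, r, f, e, n, v, i, m, i)
  "sodefenmor" → prefix "sode" already present; 6 new (f, e, n, m, o, r)
  "sodemormi" → prefix "sode" already present; 5 new (m, o, r, m, i)
  "torlurun" → 8 new (t, o, r, l, u, r, u, n)
  "sarfenrun" → prefix "sarfen" already present; 3 new (r, u, n)
  "lumor" → 5 new (l, u, m, o, r)
  "sarfenrunde" → prefix "sarfenrun" already present; 2 new (d, e)
Total nodes = 9 + 8 + 6 + 7 + 2 + 2 + 9 + 6 + 5 + 8 + 3 + 5 + 2 = 72

72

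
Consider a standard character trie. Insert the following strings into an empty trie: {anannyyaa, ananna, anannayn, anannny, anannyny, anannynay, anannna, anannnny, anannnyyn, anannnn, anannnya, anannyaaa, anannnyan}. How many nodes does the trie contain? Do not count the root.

Trie structure (* marks end of a word):
(root)
└─ a
   └─ n
      └─ a
         └─ n
            └─ n
               ├─ a *
               │  └─ y
               │     └─ n *
               ├─ n
               │  ├─ a *
               │  ├─ n *
               │  │  └─ y *
               │  └─ y *
               │     ├─ a *
               │     │  └─ n *
               │     └─ y
               │        └─ n *
               └─ y
                  ├─ a
                  │  └─ a
                  │     └─ a *
                  ├─ n
                  │  ├─ a
                  │  │  └─ y *
                  │  └─ y *
                  └─ y
                     └─ a
                        └─ a *
Counting every labelled node above: 28.

28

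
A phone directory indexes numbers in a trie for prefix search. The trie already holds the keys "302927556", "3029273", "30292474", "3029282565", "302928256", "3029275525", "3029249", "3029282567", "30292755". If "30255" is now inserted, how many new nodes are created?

2

"302" is already a path in the trie; the remaining "55" must be added.
New nodes needed: |"30255"| − 3 = 5 − 3 = 2.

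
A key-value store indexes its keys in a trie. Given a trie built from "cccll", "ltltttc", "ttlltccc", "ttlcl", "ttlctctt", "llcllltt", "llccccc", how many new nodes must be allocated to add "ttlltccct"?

Walking "ttlltccct" from the root, the first 8 characters ("ttlltccc") follow existing edges; "t" is the first miss.
New nodes needed: |"ttlltccct"| − 8 = 9 − 8 = 1.

1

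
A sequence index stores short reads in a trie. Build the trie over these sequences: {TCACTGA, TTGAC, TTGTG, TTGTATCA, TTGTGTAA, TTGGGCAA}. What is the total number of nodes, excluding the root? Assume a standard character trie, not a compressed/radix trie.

For each word, the new-node count is its length minus the longest prefix already in the trie:
  "TCACTGA" → 7 new (T, C, A, C, T, G, A)
  "TTGAC" → prefix "T" already present; 4 new (T, G, A, C)
  "TTGTG" → prefix "TTG" already present; 2 new (T, G)
  "TTGTATCA" → prefix "TTGT" already present; 4 new (A, T, C, A)
  "TTGTGTAA" → prefix "TTGTG" already present; 3 new (T, A, A)
  "TTGGGCAA" → prefix "TTG" already present; 5 new (G, G, C, A, A)
Total nodes = 7 + 4 + 2 + 4 + 3 + 5 = 25

25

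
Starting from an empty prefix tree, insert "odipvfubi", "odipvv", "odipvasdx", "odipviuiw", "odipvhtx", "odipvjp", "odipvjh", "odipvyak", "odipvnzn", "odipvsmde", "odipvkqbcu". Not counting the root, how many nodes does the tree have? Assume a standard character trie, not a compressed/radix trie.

Trie structure (* marks end of a word):
(root)
└─ o
   └─ d
      └─ i
         └─ p
            └─ v
               ├─ a
               │  └─ s
               │     └─ d
               │        └─ x *
               ├─ f
               │  └─ u
               │     └─ b
               │        └─ i *
               ├─ h
               │  └─ t
               │     └─ x *
               ├─ i
               │  └─ u
               │     └─ i
               │        └─ w *
               ├─ j
               │  ├─ h *
               │  └─ p *
               ├─ k
               │  └─ q
               │     └─ b
               │        └─ c
               │           └─ u *
               ├─ n
               │  └─ z
               │     └─ n *
               ├─ s
               │  └─ m
               │     └─ d
               │        └─ e *
               ├─ v *
               └─ y
                  └─ a
                     └─ k *
Counting every labelled node above: 39.

39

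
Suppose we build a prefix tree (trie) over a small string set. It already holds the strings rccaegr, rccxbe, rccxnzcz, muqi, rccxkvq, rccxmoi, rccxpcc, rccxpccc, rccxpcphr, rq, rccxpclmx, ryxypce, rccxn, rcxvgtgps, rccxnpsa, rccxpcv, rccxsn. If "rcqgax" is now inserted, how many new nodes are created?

4

The longest prefix of "rcqgax" already in the trie is "rc" (length 2).
Each of the 4 remaining characters creates one node.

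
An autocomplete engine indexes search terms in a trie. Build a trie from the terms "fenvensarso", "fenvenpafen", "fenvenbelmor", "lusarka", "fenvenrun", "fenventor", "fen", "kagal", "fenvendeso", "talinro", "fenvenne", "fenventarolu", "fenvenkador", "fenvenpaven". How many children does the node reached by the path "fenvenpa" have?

2

Follow the path "fenvenpa" to its node, then look at its outgoing edges.
Characters that immediately follow "fenvenpa" among the stored strings: {f, v}.
That node has 2 child edges.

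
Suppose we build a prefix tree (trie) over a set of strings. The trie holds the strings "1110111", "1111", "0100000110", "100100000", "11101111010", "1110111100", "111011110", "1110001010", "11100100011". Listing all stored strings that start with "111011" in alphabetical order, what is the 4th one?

11101111010

Filter for "111011…" and sort: "1110111", "111011110", "1110111100", "11101111010"
Position 4: 11101111010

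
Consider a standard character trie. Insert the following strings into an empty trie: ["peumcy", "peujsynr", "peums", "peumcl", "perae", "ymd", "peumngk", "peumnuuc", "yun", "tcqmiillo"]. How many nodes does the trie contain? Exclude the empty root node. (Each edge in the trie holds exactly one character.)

36

Trace insertions, counting only characters that open a new branch:
  "peumcy" → 6 new (p, e, u, m, c, y)
  "peujsynr" → prefix "peu" already present; 5 new (j, s, y, n, r)
  "peums" → prefix "peum" already present; 1 new (s)
  "peumcl" → prefix "peumc" already present; 1 new (l)
  "perae" → prefix "pe" already present; 3 new (r, a, e)
  "ymd" → 3 new (y, m, d)
  "peumngk" → prefix "peum" already present; 3 new (n, g, k)
  "peumnuuc" → prefix "peumn" already present; 3 new (u, u, c)
  "yun" → prefix "y" already present; 2 new (u, n)
  "tcqmiillo" → 9 new (t, c, q, m, i, i, l, l, o)
Total nodes = 6 + 5 + 1 + 1 + 3 + 3 + 3 + 3 + 2 + 9 = 36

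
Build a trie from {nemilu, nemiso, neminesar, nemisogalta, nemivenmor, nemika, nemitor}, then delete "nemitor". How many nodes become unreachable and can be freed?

3

Walk "nemitor" from the leaf back toward the root, removing each node that no remaining word uses.
The suffix "tor" (3 nodes) is used only by "nemitor"; the node for "nemi" still has the child "l", so pruning stops there.
Nodes removed: 3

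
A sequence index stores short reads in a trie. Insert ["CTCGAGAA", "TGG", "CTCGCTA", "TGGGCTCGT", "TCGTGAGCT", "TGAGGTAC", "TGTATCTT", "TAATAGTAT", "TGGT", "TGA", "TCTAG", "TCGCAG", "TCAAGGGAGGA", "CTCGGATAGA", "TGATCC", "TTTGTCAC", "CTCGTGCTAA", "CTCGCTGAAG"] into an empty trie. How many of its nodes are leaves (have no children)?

16

A leaf is a node with no children — equivalently, the end of a word that is not a proper prefix of any other stored word.
Those words: "CTCGAGAA", "CTCGCTA", "CTCGCTGAAG", "CTCGGATAGA", "CTCGTGCTAA", "TAATAGTAT", "TCAAGGGAGGA", "TCGCAG", "TCGTGAGCT", "TCTAG", "TGAGGTAC", "TGATCC", "TGGGCTCGT", "TGGT", "TGTATCTT", "TTTGTCAC"
Leaf count: 16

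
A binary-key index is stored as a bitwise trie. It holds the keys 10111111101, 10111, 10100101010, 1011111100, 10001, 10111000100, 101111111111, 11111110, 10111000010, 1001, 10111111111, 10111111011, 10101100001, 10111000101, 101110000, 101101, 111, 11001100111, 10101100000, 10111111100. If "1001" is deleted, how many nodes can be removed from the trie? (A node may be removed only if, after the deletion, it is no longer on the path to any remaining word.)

A node on "1001"'s path can go only if nothing else ends at it or branches off below it.
The suffix "1" (1 node) is used only by "1001"; the node for "100" still has the child "0", so pruning stops there.
Nodes removed: 1

1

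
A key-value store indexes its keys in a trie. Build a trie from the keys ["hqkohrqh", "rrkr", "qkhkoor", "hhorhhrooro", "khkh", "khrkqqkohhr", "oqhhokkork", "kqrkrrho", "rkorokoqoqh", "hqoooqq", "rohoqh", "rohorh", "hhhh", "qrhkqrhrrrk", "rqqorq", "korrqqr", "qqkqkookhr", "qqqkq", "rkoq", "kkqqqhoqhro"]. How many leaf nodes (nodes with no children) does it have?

20

A leaf is a node with no children — equivalently, the end of a word that is not a proper prefix of any other stored word.
Those words: "hhhh", "hhorhhrooro", "hqkohrqh", "hqoooqq", "khkh", "khrkqqkohhr", "kkqqqhoqhro", "korrqqr", "kqrkrrho", "oqhhokkork", "qkhkoor", "qqkqkookhr", "qqqkq", "qrhkqrhrrrk", "rkoq", "rkorokoqoqh", "rohoqh", "rohorh", "rqqorq", "rrkr"
Leaf count: 20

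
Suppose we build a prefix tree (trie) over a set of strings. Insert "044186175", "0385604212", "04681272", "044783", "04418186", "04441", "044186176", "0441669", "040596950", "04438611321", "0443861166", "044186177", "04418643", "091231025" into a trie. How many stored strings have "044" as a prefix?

10

Traverse to the node for "044", then collect every word in that subtree.
Words under "044": 0441669, 04418186, 044186175, 044186176, 044186177, 04418643, 04438611321, 0443861166, 04441, 044783
Count: 10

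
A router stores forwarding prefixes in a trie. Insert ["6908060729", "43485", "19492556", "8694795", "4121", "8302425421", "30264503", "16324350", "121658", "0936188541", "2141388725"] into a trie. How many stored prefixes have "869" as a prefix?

1

Filter for entries beginning with "869":
Words under "869": 8694795
Count: 1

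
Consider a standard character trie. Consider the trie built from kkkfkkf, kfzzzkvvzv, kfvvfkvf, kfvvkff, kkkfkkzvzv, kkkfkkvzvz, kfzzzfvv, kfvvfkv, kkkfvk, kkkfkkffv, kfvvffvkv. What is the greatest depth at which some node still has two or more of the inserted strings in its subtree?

7

The deepest shared node is where two words last agree before diverging.
"kfvvfkv" and "kfvvfkvf" agree on "kfvvfkv" (7 characters) before diverging; nothing deeper is shared.
Longest shared-prefix length: 7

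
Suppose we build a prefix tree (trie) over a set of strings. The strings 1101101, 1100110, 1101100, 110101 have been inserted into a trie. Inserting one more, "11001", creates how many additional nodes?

Every character of "11001" already lies on an existing path (it is a prefix of some stored word).
No new nodes are needed: 0.

0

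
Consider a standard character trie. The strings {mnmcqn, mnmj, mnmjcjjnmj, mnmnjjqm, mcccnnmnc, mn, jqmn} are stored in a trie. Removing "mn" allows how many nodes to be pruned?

0

Walk "mn" from the leaf back toward the root, removing each node that no remaining word uses.
Every node on "mn" is still needed (e.g. by "mnmcqn"), so nothing is freed.
Nodes removed: 0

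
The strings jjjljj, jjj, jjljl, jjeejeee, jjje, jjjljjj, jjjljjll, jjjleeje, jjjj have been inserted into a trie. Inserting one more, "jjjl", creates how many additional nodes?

0

Every character of "jjjl" already lies on an existing path (it is a prefix of some stored word).
No new nodes are needed: 0.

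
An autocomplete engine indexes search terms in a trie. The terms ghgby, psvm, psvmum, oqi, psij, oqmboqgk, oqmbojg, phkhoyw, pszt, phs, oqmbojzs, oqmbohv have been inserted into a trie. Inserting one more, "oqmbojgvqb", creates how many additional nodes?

The longest prefix of "oqmbojgvqb" already in the trie is "oqmbojg" (length 7).
So 10 − 7 = 3 new nodes.

3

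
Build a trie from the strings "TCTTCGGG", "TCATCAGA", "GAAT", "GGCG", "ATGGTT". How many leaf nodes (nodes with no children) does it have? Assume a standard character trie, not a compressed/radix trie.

5

Leaves are exactly the stored words that no other stored word extends.
Those words: "ATGGTT", "GAAT", "GGCG", "TCATCAGA", "TCTTCGGG"
Leaf count: 5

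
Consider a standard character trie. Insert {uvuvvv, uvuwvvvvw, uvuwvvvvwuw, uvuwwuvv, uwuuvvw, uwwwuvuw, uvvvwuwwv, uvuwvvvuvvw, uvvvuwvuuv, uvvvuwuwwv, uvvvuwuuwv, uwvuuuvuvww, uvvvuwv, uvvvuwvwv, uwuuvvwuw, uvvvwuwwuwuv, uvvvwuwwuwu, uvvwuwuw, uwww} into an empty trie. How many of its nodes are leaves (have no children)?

14

Leaves are exactly the stored words that no other stored word extends.
Those words: "uvuvvv", "uvuwvvvuvvw", "uvuwvvvvwuw", "uvuwwuvv", "uvvvuwuuwv", "uvvvuwuwwv", "uvvvuwvuuv", "uvvvuwvwv", "uvvvwuwwuwuv", "uvvvwuwwv", "uvvwuwuw", "uwuuvvwuw", "uwvuuuvuvww", "uwwwuvuw"
Leaf count: 14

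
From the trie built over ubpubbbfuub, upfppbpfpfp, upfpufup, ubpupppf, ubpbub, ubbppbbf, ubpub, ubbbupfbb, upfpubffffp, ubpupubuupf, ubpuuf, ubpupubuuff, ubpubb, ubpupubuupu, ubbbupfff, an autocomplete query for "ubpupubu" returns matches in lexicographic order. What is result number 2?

ubpupubuupf

DFS of the "ubpupubu" subtree visits, in order: "ubpupubuuff", "ubpupubuupf", "ubpupubuupu"
Position 2: ubpupubuupf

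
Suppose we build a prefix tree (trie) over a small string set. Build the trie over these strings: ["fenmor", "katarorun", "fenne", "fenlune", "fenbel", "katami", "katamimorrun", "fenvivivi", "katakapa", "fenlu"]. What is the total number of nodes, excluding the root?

Insert word by word; a character creates a node only if that edge doesn't already exist:
  "fenmor" → 6 new (f, e, n, m, o, r)
  "katarorun" → 9 new (k, a, t, a, r, o, r, u, n)
  "fenne" → prefix "fen" already present; 2 new (n, e)
  "fenlune" → prefix "fen" already present; 4 new (l, u, n, e)
  "fenbel" → prefix "fen" already present; 3 new (b, e, l)
  "katami" → prefix "kata" already present; 2 new (m, i)
  "katamimorrun" → prefix "katami" already present; 6 new (m, o, r, r, u, n)
  "fenvivivi" → prefix "fen" already present; 6 new (v, i, v, i, v, i)
  "katakapa" → prefix "kata" already present; 4 new (k, a, p, a)
  "fenlu" → prefix "fenlu" already present; 0 new (none)
Total nodes = 6 + 9 + 2 + 4 + 3 + 2 + 6 + 6 + 4 + 0 = 42

42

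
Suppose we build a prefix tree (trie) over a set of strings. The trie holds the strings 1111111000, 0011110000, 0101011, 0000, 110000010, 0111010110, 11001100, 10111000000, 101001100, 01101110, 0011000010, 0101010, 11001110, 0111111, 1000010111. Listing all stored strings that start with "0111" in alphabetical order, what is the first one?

0111010110

Words with prefix "0111", in lexicographic order: "0111010110", "0111111"
The 1st is 0111010110.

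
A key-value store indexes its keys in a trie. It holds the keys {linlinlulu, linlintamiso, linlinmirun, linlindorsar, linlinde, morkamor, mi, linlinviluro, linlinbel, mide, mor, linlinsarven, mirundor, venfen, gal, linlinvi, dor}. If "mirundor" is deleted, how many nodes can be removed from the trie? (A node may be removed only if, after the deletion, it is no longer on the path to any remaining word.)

6

A node on "mirundor"'s path can go only if nothing else ends at it or branches off below it.
The suffix "rundor" (6 nodes) is used only by "mirundor"; the node for "mi" still has the child "d", so pruning stops there.
Nodes removed: 6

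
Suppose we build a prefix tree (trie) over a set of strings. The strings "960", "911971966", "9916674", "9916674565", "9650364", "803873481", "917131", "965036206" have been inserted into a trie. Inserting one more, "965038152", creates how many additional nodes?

The longest prefix of "965038152" already in the trie is "96503" (length 5).
So 9 − 5 = 4 new nodes.

4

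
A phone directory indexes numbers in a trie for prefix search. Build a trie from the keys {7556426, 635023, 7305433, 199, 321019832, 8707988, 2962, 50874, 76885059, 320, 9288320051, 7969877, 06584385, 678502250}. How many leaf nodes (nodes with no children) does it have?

A leaf is a node with no children — equivalently, the end of a word that is not a proper prefix of any other stored word.
Those words: "06584385", "199", "2962", "320", "321019832", "50874", "635023", "678502250", "7305433", "7556426", "76885059", "7969877", "8707988", "9288320051"
Leaf count: 14

14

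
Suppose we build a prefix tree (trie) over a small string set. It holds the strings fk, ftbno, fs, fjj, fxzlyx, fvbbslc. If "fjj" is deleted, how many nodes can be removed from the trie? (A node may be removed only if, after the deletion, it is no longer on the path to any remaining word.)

2

A node on "fjj"'s path can go only if nothing else ends at it or branches off below it.
The suffix "jj" (2 nodes) is used only by "fjj"; the node for "f" still has the child "k", so pruning stops there.
Nodes removed: 2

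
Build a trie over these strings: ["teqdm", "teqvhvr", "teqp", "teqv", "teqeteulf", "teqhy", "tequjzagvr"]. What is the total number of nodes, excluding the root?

25

Count nodes per top-level branch (shared prefixes stored once):
  't'-branch (teqdm, teqeteulf, teqhy, teqp, tequjzagvr, teqv, teqvhvr): 25 nodes
Sum: 25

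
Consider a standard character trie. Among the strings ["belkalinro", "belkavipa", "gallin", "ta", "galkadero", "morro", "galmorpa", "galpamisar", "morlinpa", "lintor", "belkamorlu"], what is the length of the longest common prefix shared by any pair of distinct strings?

Equivalently: take the maximum, over all pairs, of their longest common prefix length.
"belkalinro" and "belkamorlu" agree on "belka" (5 characters) before diverging; nothing deeper is shared.
Longest shared-prefix length: 5

5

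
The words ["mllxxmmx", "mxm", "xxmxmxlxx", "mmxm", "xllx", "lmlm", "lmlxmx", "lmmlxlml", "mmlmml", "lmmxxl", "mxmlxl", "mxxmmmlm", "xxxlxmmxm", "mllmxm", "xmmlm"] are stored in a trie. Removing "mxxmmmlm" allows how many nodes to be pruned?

After clearing the end-marker at "mxxmmmlm", prune upward until reaching a node still needed by another word.
The suffix "xmmmlm" (6 nodes) is used only by "mxxmmmlm"; the node for "mx" still has the child "m", so pruning stops there.
Nodes removed: 6

6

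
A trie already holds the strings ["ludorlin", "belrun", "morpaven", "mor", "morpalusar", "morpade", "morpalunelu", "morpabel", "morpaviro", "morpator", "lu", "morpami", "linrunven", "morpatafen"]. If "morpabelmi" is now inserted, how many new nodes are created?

2

Walking "morpabelmi" from the root, the first 8 characters ("morpabel") follow existing edges; "m" is the first miss.
Each of the 2 remaining characters creates one node.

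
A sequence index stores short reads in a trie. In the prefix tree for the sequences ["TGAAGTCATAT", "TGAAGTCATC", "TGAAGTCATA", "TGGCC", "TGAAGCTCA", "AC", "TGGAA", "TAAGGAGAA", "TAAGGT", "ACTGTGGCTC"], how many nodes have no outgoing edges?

A leaf is a node with no children — equivalently, the end of a word that is not a proper prefix of any other stored word.
Those words: "ACTGTGGCTC", "TAAGGAGAA", "TAAGGT", "TGAAGCTCA", "TGAAGTCATAT", "TGAAGTCATC", "TGGAA", "TGGCC"
Leaf count: 8

8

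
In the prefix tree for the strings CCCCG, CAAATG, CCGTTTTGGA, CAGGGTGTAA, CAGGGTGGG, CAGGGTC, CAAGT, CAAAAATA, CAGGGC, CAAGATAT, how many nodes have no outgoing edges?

10

A leaf is a node with no children — equivalently, the end of a word that is not a proper prefix of any other stored word.
Those words: "CAAAAATA", "CAAATG", "CAAGATAT", "CAAGT", "CAGGGC", "CAGGGTC", "CAGGGTGGG", "CAGGGTGTAA", "CCCCG", "CCGTTTTGGA"
Leaf count: 10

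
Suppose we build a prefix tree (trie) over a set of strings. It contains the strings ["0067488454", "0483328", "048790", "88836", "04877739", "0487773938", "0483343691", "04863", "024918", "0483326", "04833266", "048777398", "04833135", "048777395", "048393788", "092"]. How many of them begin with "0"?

15

Filter for entries beginning with "0":
Matches: "0067488454", "024918", "04833135", "0483326", "04833266", "0483328", "0483343691", "048393788", "04863", "04877739", "0487773938", "048777395", "048777398", "048790", "092"
Count: 15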